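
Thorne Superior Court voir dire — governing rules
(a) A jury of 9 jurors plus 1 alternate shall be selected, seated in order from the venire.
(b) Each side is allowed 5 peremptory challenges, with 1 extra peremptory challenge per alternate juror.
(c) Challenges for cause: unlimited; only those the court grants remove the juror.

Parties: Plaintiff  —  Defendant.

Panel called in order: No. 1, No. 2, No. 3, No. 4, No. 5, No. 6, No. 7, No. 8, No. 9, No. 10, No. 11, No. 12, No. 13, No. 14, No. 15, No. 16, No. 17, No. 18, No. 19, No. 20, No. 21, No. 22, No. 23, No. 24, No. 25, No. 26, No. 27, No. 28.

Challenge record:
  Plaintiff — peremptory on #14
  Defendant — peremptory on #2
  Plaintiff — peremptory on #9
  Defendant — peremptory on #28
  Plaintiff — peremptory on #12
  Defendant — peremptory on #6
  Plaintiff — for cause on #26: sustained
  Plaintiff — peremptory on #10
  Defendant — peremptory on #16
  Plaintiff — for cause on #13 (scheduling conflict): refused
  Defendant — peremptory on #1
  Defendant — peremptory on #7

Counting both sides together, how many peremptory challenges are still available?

Plaintiff allotment: 5 base + 1 × 1 alternate = 6. Defendant allotment: 5 base + 1 × 1 alternate = 6.
Plaintiff peremptories used: #14, #9, #12, #10 — 4 (for-cause on #26, #13 don't count).
Defendant peremptories used: #2, #28, #6, #16, #1, #7 — 6.
Remaining: (6 − 4) + (6 − 6) = 2.

2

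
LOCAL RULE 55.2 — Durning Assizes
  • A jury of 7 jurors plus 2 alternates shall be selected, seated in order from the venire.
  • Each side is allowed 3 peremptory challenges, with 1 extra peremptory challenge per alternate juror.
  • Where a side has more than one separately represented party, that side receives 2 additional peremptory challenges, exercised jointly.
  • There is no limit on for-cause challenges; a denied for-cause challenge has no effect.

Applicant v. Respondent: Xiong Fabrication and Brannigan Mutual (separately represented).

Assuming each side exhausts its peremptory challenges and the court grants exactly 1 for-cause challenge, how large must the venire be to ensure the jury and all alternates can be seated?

Seats to fill: 7 + 2 alternates = 9.
Peremptories — Applicant: 3 + 1×2 = 5; Respondent: 3 + 1×2 + 2 = 7; total 12.
For-cause removals: 1.
Minimum venire: 9 + 12 + 1 = 22.

22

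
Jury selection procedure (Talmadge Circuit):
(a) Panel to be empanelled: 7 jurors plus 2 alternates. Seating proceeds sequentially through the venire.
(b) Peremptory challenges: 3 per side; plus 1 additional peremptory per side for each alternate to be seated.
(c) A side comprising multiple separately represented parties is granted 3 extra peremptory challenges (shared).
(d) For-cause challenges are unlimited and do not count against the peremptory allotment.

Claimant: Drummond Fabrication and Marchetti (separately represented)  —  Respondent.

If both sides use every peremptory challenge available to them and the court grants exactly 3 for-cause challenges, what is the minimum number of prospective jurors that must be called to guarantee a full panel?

25

Seats to fill: 7 + 2 alternates = 9.
Peremptories — Claimant: 3 + 1×2 + 3 = 8; Respondent: 3 + 1×2 = 5; total 13.
For-cause removals: 3.
Minimum venire: 9 + 13 + 3 = 25.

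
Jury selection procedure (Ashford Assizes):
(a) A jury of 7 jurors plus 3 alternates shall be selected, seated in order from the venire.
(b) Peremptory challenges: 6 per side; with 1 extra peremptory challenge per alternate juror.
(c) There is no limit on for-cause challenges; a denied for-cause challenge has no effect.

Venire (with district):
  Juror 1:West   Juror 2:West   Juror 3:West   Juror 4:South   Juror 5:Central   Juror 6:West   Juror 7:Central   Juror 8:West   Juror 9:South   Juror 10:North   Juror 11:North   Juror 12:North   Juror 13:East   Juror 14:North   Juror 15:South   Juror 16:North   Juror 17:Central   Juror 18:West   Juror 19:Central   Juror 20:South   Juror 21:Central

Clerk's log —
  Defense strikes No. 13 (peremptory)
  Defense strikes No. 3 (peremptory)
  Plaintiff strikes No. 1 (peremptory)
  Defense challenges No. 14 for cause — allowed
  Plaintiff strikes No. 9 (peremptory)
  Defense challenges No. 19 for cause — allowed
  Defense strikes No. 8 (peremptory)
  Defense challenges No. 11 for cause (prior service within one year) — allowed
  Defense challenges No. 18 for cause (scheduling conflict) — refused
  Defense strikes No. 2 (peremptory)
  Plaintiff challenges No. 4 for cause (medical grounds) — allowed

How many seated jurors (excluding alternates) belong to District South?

1

Removed: #1, #2, #3, #4, #8, #9, #11, #13, #14, #19.
Seated jurors 1–7: #5, #6, #7, #10, #12, #15, #16 (alternates #17, #18, #20 not counted).
Of those, in District South: #15 → 1.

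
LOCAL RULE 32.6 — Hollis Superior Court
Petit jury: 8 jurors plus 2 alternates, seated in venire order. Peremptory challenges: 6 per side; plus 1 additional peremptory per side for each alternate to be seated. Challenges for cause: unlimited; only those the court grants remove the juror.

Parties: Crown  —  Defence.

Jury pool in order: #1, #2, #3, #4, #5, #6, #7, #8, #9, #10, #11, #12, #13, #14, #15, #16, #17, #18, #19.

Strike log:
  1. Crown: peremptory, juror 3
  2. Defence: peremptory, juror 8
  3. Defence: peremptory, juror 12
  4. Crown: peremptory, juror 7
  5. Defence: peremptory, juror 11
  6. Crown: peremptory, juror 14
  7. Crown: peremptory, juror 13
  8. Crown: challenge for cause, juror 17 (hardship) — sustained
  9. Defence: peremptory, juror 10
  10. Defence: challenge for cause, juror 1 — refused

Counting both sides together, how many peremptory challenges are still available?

8

Crown allotment: 6 base + 1 × 2 alternates = 8. Defence allotment: 6 base + 1 × 2 alternates = 8.
Crown peremptories used: #3, #7, #14, #13 — 4 (the for-cause on #17 doesn't count).
Defence peremptories used: #8, #12, #11, #10 — 4 (the for-cause on #1 doesn't count).
Remaining: (8 − 4) + (8 − 4) = 8.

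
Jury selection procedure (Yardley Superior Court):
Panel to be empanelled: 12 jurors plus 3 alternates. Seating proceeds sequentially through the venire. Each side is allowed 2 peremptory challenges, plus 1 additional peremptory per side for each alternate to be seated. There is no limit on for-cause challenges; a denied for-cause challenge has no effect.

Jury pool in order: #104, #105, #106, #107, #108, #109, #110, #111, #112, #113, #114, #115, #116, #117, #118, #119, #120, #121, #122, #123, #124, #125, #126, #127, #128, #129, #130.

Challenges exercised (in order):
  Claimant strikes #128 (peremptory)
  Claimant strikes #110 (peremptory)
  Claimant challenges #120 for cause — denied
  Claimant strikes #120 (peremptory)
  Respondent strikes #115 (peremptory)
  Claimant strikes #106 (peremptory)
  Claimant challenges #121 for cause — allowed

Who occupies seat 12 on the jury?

Removed: #106, #110, #115, #120, #121, #128.
Seating in order: seats 1–12 → #104, #105, #107, #108, #109, #111, #112, #113, #114, #116, #117, #118; alternates → #119, #122, #123.
So seat 12 is #118.

118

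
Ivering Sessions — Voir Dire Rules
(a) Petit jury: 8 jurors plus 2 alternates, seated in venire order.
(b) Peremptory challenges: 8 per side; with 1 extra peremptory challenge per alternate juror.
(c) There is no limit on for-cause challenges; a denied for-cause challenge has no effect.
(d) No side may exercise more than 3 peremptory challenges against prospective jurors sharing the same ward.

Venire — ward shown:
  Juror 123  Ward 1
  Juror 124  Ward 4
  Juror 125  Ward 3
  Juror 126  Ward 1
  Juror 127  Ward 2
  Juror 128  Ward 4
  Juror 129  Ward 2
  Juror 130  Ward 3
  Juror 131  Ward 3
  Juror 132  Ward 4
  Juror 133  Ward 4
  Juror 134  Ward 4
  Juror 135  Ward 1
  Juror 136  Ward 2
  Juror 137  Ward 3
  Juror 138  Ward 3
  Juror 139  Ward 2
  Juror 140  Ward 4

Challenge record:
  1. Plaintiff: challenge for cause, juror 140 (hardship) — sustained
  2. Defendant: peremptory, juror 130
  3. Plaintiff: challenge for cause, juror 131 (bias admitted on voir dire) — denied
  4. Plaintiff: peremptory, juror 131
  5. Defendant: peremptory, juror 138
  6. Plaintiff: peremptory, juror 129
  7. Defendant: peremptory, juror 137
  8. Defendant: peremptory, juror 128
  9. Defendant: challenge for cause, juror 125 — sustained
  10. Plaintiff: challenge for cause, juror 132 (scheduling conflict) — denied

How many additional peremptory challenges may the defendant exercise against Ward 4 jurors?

Defendant peremptories so far: #130, #138, #137, #128 — 4 of 10 used, 6 left overall.
Against Ward 4: #128 — 1 used; per-ward cap 3 leaves 2.
Binding limit: min(6, 2) = 2.

2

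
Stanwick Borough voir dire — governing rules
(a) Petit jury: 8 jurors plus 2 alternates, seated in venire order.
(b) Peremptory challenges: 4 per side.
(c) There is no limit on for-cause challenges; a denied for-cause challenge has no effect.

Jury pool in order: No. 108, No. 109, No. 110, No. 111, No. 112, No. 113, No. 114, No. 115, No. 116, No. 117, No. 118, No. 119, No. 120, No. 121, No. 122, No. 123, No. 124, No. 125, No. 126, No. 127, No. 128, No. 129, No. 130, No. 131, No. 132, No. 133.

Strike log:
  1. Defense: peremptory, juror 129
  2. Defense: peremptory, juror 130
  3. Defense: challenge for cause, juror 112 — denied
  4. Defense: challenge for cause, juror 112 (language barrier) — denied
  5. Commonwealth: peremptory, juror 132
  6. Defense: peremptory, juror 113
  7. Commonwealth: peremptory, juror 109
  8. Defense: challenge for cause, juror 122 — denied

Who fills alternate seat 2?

Removed: #109, #113, #129, #130, #132. (#112, #122 stay — for-cause denied.)
Filling seats in venire order through position 10: #108, #110, #111, #112, #114, #115, #116, #117, #118, #119.
So alternate 2 is #119.

119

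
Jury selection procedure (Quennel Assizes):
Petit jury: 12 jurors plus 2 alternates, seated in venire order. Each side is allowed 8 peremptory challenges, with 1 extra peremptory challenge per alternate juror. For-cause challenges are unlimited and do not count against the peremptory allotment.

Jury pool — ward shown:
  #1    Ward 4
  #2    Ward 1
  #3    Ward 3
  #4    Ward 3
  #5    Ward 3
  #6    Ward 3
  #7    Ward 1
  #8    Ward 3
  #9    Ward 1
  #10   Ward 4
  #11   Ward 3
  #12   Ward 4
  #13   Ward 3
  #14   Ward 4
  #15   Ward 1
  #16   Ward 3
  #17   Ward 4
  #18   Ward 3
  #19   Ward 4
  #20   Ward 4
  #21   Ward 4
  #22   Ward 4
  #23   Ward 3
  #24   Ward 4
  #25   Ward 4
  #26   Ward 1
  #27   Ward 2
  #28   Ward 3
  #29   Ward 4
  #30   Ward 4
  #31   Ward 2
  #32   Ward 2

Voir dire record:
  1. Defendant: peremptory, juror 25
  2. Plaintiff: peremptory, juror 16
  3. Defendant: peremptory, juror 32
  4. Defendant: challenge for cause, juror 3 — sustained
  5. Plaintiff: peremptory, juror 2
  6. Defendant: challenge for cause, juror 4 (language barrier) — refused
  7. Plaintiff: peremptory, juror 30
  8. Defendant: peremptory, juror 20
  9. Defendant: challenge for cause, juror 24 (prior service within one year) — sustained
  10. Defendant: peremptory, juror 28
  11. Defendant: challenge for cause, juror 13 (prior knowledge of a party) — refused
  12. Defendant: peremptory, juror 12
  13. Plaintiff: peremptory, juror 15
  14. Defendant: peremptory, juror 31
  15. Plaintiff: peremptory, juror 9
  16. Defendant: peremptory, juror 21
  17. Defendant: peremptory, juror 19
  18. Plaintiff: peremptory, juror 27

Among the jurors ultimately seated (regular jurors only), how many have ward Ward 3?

Removed: #2, #3, #9, #12, #15, #16, #19, #20, #21, #24, #25, #27, #28, #30, #31, #32.
Seated jurors 1–12: #1, #4, #5, #6, #7, #8, #10, #11, #13, #14, #17, #18 (alternates #22, #23 not counted).
Of those, in Ward 3: #4, #5, #6, #8, #11, #13, #18 → 7.

7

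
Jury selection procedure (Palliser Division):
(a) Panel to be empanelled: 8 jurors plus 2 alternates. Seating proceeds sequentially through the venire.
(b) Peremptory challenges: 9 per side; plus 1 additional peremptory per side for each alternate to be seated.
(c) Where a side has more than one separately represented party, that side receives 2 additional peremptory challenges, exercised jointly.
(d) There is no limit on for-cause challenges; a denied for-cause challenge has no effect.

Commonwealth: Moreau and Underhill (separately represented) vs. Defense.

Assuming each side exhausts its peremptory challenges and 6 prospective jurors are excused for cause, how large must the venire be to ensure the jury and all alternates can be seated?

Seats to fill: 8 + 2 alternates = 10.
Peremptories — Commonwealth: 9 + 1×2 + 2 = 13; Defense: 9 + 1×2 = 11; total 24.
For-cause removals: 6.
Minimum venire: 10 + 24 + 6 = 40.

40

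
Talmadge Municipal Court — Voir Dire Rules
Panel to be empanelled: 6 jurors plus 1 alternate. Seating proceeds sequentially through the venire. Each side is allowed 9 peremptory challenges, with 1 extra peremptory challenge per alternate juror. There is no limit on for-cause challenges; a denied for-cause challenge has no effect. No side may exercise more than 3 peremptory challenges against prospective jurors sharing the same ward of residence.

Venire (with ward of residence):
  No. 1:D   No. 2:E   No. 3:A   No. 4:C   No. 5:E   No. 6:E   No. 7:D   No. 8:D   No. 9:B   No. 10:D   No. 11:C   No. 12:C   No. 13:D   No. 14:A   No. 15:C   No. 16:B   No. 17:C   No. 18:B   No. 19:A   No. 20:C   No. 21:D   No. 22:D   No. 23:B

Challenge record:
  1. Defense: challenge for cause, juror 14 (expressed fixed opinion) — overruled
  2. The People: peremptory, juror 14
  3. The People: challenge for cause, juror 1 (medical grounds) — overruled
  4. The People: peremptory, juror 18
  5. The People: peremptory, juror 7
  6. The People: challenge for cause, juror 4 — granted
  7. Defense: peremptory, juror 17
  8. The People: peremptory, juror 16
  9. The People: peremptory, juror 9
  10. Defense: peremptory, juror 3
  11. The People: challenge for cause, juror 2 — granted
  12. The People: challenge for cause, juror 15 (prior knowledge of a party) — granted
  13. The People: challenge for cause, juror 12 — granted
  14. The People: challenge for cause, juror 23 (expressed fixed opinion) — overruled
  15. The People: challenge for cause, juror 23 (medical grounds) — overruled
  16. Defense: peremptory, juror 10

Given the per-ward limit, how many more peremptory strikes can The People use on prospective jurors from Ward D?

2

The People peremptories so far: #14, #18, #7, #16, #9 — 5 of 10 used, 5 left overall.
Against Ward D: #7 — 1 used; per-ward cap 3 leaves 2.
Binding limit: min(5, 2) = 2.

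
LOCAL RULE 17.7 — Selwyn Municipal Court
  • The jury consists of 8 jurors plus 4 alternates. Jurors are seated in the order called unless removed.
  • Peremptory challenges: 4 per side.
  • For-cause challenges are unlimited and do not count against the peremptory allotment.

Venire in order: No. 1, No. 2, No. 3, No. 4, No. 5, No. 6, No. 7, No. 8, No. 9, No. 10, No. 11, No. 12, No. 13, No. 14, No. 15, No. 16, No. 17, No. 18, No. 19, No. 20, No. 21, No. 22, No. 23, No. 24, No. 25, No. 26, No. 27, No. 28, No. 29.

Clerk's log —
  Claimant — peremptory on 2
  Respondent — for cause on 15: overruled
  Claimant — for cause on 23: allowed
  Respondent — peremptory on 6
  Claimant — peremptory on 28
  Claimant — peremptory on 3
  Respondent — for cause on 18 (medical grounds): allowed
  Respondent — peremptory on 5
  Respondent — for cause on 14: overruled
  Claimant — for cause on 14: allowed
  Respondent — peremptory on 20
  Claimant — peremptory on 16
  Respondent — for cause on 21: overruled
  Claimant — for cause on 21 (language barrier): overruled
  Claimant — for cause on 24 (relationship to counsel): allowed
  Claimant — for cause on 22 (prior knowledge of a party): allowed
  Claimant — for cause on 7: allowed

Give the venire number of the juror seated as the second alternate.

17

Removed: #2, #3, #5, #6, #7, #14, #16, #18, #20, #22, #23, #24, #28. (#15, #21 stay — for-cause denied.)
Seating in order: seats 1–8 → #1, #4, #8, #9, #10, #11, #12, #13; alternates → #15, #17, #19, #21.
So alternate 2 is #17.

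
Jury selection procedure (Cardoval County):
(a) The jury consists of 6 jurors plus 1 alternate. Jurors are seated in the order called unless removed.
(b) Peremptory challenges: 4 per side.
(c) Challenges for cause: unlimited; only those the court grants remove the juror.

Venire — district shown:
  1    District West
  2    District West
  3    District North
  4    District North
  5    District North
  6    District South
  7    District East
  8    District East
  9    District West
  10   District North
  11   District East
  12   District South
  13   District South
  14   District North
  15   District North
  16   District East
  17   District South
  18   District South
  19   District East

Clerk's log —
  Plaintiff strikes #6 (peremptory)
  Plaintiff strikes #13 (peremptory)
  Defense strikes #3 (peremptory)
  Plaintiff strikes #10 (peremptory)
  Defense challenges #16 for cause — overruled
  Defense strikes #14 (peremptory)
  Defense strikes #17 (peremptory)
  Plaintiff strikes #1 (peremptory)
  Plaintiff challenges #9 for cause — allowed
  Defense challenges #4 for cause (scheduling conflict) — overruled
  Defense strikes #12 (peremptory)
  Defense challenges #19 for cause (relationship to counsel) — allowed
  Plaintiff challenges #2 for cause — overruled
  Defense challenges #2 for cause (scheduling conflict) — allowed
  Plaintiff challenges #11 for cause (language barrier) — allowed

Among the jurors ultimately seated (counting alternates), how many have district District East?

3

Removed: #1, #2, #3, #6, #9, #10, #11, #12, #13, #14, #17, #19.
Seated (7 incl. alternates): #4, #5, #7, #8, #15, #16, #18.
Of those, in District East: #7, #8, #16 → 3.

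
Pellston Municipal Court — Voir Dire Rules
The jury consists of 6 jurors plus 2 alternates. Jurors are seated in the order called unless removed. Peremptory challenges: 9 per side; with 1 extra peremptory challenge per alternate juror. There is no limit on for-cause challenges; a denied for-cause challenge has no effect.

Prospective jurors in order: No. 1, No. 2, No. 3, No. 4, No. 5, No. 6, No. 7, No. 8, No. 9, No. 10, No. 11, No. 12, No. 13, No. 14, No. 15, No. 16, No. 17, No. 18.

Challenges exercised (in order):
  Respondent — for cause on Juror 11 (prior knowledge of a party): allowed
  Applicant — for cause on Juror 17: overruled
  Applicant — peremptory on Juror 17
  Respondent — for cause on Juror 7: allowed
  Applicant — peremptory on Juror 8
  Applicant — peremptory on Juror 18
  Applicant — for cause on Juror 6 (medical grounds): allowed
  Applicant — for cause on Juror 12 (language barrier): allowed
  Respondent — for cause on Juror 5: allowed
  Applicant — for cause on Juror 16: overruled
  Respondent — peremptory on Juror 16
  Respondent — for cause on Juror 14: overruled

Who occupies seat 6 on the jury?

10

Removed: #5, #6, #7, #8, #11, #12, #16, #17, #18. (#14 stays — for-cause denied.)
Seating in order: seats 1–6 → #1, #2, #3, #4, #9, #10; alternates → #13, #14.
So seat 6 is #10.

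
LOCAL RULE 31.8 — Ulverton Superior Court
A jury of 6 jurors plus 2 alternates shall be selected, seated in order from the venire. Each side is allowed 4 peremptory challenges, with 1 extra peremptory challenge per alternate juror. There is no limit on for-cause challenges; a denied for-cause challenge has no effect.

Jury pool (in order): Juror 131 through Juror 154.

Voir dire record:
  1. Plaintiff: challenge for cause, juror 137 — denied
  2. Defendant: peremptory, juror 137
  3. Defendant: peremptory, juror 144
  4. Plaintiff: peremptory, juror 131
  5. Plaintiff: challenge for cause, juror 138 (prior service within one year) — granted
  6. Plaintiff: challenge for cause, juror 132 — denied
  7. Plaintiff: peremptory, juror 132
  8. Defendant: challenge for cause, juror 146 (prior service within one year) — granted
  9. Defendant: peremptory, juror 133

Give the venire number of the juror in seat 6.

141

Removed: #131, #132, #133, #137, #138, #144, #146.
Filling seats in venire order through position 6: #134, #135, #136, #139, #140, #141.
So seat 6 is #141.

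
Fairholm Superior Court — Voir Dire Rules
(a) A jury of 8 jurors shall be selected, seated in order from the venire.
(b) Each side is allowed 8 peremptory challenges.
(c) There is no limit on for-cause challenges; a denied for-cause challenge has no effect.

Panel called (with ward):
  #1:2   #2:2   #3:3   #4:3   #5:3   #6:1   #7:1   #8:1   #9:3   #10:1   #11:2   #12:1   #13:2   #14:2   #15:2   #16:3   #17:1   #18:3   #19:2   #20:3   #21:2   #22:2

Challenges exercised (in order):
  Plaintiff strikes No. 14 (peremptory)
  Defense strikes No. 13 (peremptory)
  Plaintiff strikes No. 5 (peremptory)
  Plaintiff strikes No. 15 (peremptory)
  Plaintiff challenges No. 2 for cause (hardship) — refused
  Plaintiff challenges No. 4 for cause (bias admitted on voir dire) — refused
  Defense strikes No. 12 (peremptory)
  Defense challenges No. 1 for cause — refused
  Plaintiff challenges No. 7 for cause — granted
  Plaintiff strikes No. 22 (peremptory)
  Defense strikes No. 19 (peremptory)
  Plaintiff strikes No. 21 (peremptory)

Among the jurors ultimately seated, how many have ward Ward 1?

Removed: #5, #7, #12, #13, #14, #15, #19, #21, #22.
Seated jurors 1–8: #1, #2, #3, #4, #6, #8, #9, #10.
Of those, in Ward 1: #6, #8, #10 → 3.

3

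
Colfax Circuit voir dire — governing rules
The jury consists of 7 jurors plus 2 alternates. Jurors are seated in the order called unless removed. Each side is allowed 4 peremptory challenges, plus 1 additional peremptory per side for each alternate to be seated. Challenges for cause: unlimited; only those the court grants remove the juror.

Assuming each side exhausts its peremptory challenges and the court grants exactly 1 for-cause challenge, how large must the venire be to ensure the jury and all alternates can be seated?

22

Seats to fill: 7 + 2 alternates = 9.
Peremptories: 4 + 1×2 = 6 per side × 2 sides = 12.
For-cause removals: 1.
Minimum venire: 9 + 12 + 1 = 22.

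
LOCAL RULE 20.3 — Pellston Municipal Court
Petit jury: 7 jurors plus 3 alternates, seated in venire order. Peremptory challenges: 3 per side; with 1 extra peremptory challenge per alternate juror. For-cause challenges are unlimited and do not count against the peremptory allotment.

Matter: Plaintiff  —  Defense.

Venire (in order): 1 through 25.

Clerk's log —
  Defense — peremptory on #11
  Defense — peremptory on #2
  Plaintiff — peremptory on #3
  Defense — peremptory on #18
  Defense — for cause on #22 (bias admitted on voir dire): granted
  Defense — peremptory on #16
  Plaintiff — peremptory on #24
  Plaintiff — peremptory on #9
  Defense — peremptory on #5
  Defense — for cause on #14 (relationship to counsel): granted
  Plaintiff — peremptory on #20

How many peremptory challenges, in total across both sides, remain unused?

3

Plaintiff allotment: 3 base + 1 × 3 alternates = 6. Defense allotment: 3 base + 1 × 3 alternates = 6.
Plaintiff peremptories used: #3, #24, #9, #20 — 4.
Defense peremptories used: #11, #2, #18, #16, #5 — 5 (for-cause on #22, #14 don't count).
Remaining: (6 − 4) + (6 − 5) = 3.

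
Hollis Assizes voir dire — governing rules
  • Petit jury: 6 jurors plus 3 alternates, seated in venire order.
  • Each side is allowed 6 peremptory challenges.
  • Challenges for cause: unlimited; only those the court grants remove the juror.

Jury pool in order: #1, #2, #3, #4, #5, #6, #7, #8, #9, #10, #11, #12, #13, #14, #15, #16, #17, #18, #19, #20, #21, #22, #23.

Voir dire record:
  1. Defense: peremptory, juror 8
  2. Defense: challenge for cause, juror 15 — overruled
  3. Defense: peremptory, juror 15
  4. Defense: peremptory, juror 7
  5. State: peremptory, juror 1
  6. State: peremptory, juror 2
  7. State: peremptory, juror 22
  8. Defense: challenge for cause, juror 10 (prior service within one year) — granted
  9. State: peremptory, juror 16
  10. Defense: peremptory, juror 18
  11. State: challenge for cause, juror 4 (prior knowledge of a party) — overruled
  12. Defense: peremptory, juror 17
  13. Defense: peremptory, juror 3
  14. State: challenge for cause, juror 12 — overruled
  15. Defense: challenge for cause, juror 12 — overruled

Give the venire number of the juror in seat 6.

12

Removed: #1, #2, #3, #7, #8, #10, #15, #16, #17, #18, #22. (#4, #12 stay — for-cause denied.)
Filling seats in venire order through position 6: #4, #5, #6, #9, #11, #12.
So seat 6 is #12.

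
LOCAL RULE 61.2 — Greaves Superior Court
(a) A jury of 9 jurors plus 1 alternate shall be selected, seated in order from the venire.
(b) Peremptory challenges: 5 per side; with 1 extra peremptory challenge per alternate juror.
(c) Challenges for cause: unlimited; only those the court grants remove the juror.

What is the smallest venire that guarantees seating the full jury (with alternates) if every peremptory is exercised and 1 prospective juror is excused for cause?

23

Seats to fill: 9 + 1 alternates = 10.
Peremptories: 5 + 1×1 = 6 per side × 2 sides = 12.
For-cause removals: 1.
Minimum venire: 10 + 12 + 1 = 23.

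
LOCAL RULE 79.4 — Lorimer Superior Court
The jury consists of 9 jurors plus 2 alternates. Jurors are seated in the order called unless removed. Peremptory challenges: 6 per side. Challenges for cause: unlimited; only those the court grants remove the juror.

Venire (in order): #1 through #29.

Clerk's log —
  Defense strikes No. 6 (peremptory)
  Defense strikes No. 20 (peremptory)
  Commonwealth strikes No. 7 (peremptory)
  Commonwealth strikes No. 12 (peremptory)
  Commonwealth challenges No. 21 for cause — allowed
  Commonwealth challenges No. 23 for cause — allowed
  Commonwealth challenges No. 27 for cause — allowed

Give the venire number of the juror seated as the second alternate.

Removed: #6, #7, #12, #20, #21, #23, #27.
Filling seats in venire order through position 11: #1, #2, #3, #4, #5, #8, #9, #10, #11, #13, #14.
So alternate 2 is #14.

14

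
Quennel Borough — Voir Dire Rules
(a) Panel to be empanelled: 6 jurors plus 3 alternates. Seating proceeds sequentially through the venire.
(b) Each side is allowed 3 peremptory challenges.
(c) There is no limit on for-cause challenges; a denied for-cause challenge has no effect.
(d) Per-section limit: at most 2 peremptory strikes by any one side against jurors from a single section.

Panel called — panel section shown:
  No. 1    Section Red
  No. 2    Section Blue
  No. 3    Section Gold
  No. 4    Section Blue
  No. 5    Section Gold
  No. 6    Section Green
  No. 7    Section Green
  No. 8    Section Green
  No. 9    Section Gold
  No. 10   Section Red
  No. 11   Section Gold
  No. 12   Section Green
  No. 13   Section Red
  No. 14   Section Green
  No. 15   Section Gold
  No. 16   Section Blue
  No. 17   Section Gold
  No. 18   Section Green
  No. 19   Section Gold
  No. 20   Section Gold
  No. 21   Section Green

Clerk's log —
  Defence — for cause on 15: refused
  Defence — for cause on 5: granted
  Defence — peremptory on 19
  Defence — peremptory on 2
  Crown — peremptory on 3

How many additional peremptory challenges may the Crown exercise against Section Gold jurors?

Crown peremptories so far: #3 — 1 of 3 used, 2 left overall.
Against Section Gold: #3 — 1 used; per-section cap 2 leaves 1.
Binding limit: min(2, 1) = 1.

1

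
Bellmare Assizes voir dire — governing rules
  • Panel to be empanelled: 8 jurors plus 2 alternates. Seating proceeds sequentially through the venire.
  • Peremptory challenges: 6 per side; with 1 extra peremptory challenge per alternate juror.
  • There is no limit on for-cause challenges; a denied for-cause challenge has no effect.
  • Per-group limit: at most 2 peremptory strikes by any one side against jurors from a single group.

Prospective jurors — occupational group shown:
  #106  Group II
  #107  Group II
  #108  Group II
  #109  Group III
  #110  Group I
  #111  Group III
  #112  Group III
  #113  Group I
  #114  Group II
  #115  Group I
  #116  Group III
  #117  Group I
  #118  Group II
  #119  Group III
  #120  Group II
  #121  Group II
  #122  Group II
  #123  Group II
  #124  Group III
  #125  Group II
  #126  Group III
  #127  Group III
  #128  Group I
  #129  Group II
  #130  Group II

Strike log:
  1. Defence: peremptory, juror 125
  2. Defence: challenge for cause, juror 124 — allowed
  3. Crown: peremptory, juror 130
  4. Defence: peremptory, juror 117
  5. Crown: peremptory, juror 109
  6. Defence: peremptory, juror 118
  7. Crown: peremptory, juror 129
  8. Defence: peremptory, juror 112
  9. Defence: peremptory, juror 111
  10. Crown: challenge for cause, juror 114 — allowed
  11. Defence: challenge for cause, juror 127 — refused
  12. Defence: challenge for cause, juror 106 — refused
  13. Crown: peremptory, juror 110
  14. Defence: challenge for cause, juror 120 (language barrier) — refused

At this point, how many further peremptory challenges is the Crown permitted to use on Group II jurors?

0

Crown peremptories so far: #130, #109, #129, #110 — 4 of 8 used, 4 left overall.
Against Group II: #130, #129 — 2 used; per-group cap 2 leaves 0.
Binding limit: min(4, 0) = 0.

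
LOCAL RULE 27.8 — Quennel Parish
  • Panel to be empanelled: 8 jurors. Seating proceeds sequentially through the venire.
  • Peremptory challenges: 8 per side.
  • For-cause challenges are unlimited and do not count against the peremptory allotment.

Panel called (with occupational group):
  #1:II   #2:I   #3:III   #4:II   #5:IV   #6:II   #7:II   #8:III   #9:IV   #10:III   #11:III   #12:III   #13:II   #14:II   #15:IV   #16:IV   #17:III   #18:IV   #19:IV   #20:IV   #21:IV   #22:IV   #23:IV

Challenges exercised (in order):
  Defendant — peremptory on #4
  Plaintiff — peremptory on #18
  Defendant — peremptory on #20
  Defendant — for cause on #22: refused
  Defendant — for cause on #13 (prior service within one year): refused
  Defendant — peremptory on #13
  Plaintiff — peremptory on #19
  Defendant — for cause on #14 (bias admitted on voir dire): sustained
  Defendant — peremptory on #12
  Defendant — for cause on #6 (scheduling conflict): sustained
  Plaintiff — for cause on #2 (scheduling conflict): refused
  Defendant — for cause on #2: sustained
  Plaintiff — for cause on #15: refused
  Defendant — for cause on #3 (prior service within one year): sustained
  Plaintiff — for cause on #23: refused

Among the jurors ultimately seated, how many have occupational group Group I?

Removed: #2, #3, #4, #6, #12, #13, #14, #18, #19, #20.
Seated jurors 1–8: #1, #5, #7, #8, #9, #10, #11, #15.
None of those are in Group I → 0.

0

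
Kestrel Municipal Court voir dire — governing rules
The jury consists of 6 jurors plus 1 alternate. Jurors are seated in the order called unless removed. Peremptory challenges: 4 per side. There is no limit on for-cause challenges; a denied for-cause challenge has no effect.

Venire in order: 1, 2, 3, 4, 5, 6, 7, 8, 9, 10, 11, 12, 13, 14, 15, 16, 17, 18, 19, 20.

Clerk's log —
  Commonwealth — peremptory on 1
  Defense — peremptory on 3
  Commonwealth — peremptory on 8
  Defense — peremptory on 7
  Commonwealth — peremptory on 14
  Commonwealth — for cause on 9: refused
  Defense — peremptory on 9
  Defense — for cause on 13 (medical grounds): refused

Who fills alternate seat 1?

Removed: #1, #3, #7, #8, #9, #14. (#13 stays — for-cause denied.)
Filling seats in venire order through position 7: #2, #4, #5, #6, #10, #11, #12.
So alternate 1 is #12.

12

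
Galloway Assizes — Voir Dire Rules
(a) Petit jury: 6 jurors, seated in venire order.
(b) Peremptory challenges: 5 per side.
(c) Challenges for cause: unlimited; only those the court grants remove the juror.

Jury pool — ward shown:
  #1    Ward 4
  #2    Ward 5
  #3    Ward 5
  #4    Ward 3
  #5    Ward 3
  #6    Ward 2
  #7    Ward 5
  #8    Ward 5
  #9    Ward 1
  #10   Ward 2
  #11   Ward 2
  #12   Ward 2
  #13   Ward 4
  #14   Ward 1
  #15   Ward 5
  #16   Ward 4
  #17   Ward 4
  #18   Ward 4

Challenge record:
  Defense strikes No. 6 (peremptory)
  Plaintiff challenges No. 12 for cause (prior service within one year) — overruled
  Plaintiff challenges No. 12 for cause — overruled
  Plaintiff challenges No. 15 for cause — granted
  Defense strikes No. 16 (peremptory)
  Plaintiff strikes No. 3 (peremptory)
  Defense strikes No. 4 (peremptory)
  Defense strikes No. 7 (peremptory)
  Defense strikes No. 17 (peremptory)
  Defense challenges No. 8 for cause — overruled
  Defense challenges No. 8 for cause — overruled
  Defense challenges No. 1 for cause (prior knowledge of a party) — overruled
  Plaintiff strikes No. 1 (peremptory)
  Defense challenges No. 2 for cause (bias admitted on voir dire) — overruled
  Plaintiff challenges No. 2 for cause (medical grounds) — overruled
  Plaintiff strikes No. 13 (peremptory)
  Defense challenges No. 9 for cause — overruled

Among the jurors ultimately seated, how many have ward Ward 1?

1

Removed: #1, #3, #4, #6, #7, #13, #15, #16, #17.
Seated jurors 1–6: #2, #5, #8, #9, #10, #11.
Of those, in Ward 1: #9 → 1.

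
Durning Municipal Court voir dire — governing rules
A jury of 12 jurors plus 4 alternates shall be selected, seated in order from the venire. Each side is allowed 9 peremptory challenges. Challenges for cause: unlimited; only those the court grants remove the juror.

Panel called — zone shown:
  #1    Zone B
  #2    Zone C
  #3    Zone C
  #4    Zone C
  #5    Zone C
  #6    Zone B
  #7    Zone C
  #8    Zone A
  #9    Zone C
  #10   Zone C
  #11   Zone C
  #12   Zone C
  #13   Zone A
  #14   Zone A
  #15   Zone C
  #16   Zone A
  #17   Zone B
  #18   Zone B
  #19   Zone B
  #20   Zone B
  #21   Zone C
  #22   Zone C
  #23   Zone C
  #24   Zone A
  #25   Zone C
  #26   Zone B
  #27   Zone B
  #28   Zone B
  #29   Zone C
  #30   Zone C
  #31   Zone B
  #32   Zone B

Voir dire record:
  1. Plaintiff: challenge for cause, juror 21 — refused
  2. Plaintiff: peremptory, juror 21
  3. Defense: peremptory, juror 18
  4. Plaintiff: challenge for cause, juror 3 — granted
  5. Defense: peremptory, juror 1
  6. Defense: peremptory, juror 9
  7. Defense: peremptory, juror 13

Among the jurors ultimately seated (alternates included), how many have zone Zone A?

Removed: #1, #3, #9, #13, #18, #21.
Seated (16 incl. alternates): #2, #4, #5, #6, #7, #8, #10, #11, #12, #14, #15, #16, #17, #19, #20, #22.
Of those, in Zone A: #8, #14, #16 → 3.

3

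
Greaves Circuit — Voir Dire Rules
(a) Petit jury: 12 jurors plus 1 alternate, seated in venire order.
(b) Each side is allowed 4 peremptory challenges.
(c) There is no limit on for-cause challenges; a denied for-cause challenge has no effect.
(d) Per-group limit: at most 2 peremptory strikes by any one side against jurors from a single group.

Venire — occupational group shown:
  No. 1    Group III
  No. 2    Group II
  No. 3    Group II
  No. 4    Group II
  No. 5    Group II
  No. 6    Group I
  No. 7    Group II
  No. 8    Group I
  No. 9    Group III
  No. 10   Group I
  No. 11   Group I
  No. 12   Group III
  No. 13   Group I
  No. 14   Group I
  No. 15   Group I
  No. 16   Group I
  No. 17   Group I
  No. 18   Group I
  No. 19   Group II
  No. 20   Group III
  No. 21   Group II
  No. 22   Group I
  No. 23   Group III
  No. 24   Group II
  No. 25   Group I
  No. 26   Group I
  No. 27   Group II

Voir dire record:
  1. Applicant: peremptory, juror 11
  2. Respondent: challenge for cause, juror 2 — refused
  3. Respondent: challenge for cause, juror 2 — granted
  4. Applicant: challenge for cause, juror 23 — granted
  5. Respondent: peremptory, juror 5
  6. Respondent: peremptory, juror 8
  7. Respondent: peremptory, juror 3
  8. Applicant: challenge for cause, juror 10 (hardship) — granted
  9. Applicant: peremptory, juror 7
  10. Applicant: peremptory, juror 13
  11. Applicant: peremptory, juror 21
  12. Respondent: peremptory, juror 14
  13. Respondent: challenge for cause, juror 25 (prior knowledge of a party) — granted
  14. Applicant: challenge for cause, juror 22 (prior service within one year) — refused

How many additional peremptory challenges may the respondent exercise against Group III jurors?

0

Respondent peremptories so far: #5, #8, #3, #14 — 4 of 4 used, 0 left overall.
Against Group III: none yet — per-group cap 2 leaves 2.
Binding limit: min(0, 2) = 0.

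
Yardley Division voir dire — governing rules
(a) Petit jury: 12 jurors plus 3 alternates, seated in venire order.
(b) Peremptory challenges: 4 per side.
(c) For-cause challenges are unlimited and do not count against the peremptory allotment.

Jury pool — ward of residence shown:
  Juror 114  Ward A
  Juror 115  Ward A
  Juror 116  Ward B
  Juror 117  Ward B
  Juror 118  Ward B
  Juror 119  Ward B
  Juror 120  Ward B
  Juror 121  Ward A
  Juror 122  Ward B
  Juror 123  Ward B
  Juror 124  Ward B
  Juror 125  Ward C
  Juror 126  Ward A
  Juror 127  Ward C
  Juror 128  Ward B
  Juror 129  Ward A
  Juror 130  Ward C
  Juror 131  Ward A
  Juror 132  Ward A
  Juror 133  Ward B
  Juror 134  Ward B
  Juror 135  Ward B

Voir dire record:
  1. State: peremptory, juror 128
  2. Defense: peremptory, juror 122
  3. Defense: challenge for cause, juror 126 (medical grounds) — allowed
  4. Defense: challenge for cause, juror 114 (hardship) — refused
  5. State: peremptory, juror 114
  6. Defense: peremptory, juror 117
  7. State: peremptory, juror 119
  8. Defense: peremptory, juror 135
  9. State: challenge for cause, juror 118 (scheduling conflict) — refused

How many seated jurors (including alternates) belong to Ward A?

5

Removed: #114, #117, #119, #122, #126, #128, #135.
Seated (15 incl. alternates): #115, #116, #118, #120, #121, #123, #124, #125, #127, #129, #130, #131, #132, #133, #134.
Of those, in Ward A: #115, #121, #129, #131, #132 → 5.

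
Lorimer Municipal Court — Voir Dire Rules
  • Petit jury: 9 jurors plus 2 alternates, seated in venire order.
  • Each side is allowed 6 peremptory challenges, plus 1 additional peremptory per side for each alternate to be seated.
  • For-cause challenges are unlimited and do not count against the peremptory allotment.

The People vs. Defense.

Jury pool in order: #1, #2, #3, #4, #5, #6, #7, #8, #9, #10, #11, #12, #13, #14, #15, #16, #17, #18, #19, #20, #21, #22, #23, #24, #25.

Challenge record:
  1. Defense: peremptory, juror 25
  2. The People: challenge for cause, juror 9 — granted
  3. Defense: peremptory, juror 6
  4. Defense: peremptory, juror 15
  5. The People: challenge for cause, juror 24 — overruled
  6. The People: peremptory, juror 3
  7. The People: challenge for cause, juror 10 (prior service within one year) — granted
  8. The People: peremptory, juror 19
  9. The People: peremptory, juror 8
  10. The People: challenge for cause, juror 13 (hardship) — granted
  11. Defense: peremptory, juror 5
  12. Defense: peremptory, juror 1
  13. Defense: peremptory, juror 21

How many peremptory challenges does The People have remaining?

5

The People allotment: 6 base + 1 × 2 alternates = 8.
The People peremptories used: #3, #19, #8 — 3 (for-cause on #9, #24, #10, #13 don't count).
Remaining: 8 − 3 = 5.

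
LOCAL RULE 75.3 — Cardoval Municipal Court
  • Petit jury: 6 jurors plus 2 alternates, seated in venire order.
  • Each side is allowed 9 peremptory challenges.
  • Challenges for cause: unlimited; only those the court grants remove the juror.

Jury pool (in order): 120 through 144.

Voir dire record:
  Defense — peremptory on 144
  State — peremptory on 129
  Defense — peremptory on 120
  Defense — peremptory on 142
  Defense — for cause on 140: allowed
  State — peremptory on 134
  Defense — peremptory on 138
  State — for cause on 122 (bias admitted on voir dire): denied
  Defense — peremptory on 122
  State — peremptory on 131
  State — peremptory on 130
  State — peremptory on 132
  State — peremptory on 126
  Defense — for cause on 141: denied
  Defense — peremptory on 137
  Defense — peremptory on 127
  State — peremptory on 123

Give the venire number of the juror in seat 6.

135

Removed: #120, #122, #123, #126, #127, #129, #130, #131, #132, #134, #137, #138, #140, #142, #144. (#141 stays — for-cause denied.)
Filling seats in venire order through position 6: #121, #124, #125, #128, #133, #135.
So seat 6 is #135.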